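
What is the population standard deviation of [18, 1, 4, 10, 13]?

6.1123

Step 1: Compute the mean: 9.2
Step 2: Sum of squared deviations from the mean: 186.8
Step 3: Population variance = 186.8 / 5 = 37.36
Step 4: Standard deviation = sqrt(37.36) = 6.1123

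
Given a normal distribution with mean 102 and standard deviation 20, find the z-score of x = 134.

1.6

Step 1: Recall the z-score formula: z = (x - mu) / sigma
Step 2: Substitute values: z = (134 - 102) / 20
Step 3: z = 32 / 20 = 1.6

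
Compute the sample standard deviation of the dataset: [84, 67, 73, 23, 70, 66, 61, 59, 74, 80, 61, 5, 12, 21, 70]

26.026

Step 1: Compute the mean: 55.0667
Step 2: Sum of squared deviations from the mean: 9482.9333
Step 3: Sample variance = 9482.9333 / 14 = 677.3524
Step 4: Standard deviation = sqrt(677.3524) = 26.026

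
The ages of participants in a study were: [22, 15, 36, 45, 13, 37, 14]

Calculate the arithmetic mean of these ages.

26

Step 1: Sum all values: 22 + 15 + 36 + 45 + 13 + 37 + 14 = 182
Step 2: Count the number of values: n = 7
Step 3: Mean = sum / n = 182 / 7 = 26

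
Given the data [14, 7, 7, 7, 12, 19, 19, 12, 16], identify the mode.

7

Step 1: Count the frequency of each value:
  7: appears 3 time(s)
  12: appears 2 time(s)
  14: appears 1 time(s)
  16: appears 1 time(s)
  19: appears 2 time(s)
Step 2: The value 7 appears most frequently (3 times).
Step 3: Mode = 7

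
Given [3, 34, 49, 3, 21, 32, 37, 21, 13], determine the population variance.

219.7778

Step 1: Compute the mean: (3 + 34 + 49 + 3 + 21 + 32 + 37 + 21 + 13) / 9 = 23.6667
Step 2: Compute squared deviations from the mean:
  (3 - 23.6667)^2 = 427.1111
  (34 - 23.6667)^2 = 106.7778
  (49 - 23.6667)^2 = 641.7778
  (3 - 23.6667)^2 = 427.1111
  (21 - 23.6667)^2 = 7.1111
  (32 - 23.6667)^2 = 69.4444
  (37 - 23.6667)^2 = 177.7778
  (21 - 23.6667)^2 = 7.1111
  (13 - 23.6667)^2 = 113.7778
Step 3: Sum of squared deviations = 1978
Step 4: Population variance = 1978 / 9 = 219.7778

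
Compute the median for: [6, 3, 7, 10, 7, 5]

6.5

Step 1: Sort the data in ascending order: [3, 5, 6, 7, 7, 10]
Step 2: The number of values is n = 6.
Step 3: Since n is even, the median is the average of positions 3 and 4:
  Median = (6 + 7) / 2 = 6.5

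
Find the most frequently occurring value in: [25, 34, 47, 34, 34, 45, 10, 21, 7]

34

Step 1: Count the frequency of each value:
  7: appears 1 time(s)
  10: appears 1 time(s)
  21: appears 1 time(s)
  25: appears 1 time(s)
  34: appears 3 time(s)
  45: appears 1 time(s)
  47: appears 1 time(s)
Step 2: The value 34 appears most frequently (3 times).
Step 3: Mode = 34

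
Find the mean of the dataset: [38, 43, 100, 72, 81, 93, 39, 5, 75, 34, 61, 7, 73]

55.4615

Step 1: Sum all values: 38 + 43 + 100 + 72 + 81 + 93 + 39 + 5 + 75 + 34 + 61 + 7 + 73 = 721
Step 2: Count the number of values: n = 13
Step 3: Mean = sum / n = 721 / 13 = 55.4615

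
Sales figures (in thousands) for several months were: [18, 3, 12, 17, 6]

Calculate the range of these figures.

15

Step 1: Identify the maximum value: max = 18
Step 2: Identify the minimum value: min = 3
Step 3: Range = max - min = 18 - 3 = 15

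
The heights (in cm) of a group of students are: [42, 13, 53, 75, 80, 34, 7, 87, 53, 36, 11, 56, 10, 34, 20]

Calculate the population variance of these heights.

644.7289

Step 1: Compute the mean: (42 + 13 + 53 + 75 + 80 + 34 + 7 + 87 + 53 + 36 + 11 + 56 + 10 + 34 + 20) / 15 = 40.7333
Step 2: Compute squared deviations from the mean:
  (42 - 40.7333)^2 = 1.6044
  (13 - 40.7333)^2 = 769.1378
  (53 - 40.7333)^2 = 150.4711
  (75 - 40.7333)^2 = 1174.2044
  (80 - 40.7333)^2 = 1541.8711
  (34 - 40.7333)^2 = 45.3378
  (7 - 40.7333)^2 = 1137.9378
  (87 - 40.7333)^2 = 2140.6044
  (53 - 40.7333)^2 = 150.4711
  (36 - 40.7333)^2 = 22.4044
  (11 - 40.7333)^2 = 884.0711
  (56 - 40.7333)^2 = 233.0711
  (10 - 40.7333)^2 = 944.5378
  (34 - 40.7333)^2 = 45.3378
  (20 - 40.7333)^2 = 429.8711
Step 3: Sum of squared deviations = 9670.9333
Step 4: Population variance = 9670.9333 / 15 = 644.7289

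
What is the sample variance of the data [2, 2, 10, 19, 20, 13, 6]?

55.5714

Step 1: Compute the mean: (2 + 2 + 10 + 19 + 20 + 13 + 6) / 7 = 10.2857
Step 2: Compute squared deviations from the mean:
  (2 - 10.2857)^2 = 68.6531
  (2 - 10.2857)^2 = 68.6531
  (10 - 10.2857)^2 = 0.0816
  (19 - 10.2857)^2 = 75.9388
  (20 - 10.2857)^2 = 94.3673
  (13 - 10.2857)^2 = 7.3673
  (6 - 10.2857)^2 = 18.3673
Step 3: Sum of squared deviations = 333.4286
Step 4: Sample variance = 333.4286 / 6 = 55.5714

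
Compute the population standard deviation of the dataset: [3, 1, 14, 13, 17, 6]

5.9722

Step 1: Compute the mean: 9
Step 2: Sum of squared deviations from the mean: 214
Step 3: Population variance = 214 / 6 = 35.6667
Step 4: Standard deviation = sqrt(35.6667) = 5.9722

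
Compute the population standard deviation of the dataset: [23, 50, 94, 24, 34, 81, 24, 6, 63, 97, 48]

29.463

Step 1: Compute the mean: 49.4545
Step 2: Sum of squared deviations from the mean: 9548.7273
Step 3: Population variance = 9548.7273 / 11 = 868.0661
Step 4: Standard deviation = sqrt(868.0661) = 29.463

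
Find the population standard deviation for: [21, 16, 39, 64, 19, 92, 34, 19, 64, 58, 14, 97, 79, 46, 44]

26.8141

Step 1: Compute the mean: 47.0667
Step 2: Sum of squared deviations from the mean: 10784.9333
Step 3: Population variance = 10784.9333 / 15 = 718.9956
Step 4: Standard deviation = sqrt(718.9956) = 26.8141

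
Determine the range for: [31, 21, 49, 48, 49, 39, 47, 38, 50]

29

Step 1: Identify the maximum value: max = 50
Step 2: Identify the minimum value: min = 21
Step 3: Range = max - min = 50 - 21 = 29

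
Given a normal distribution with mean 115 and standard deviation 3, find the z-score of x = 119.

1.3333

Step 1: Recall the z-score formula: z = (x - mu) / sigma
Step 2: Substitute values: z = (119 - 115) / 3
Step 3: z = 4 / 3 = 1.3333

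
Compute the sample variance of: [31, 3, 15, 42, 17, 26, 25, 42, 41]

185.8611

Step 1: Compute the mean: (31 + 3 + 15 + 42 + 17 + 26 + 25 + 42 + 41) / 9 = 26.8889
Step 2: Compute squared deviations from the mean:
  (31 - 26.8889)^2 = 16.9012
  (3 - 26.8889)^2 = 570.679
  (15 - 26.8889)^2 = 141.3457
  (42 - 26.8889)^2 = 228.3457
  (17 - 26.8889)^2 = 97.7901
  (26 - 26.8889)^2 = 0.7901
  (25 - 26.8889)^2 = 3.5679
  (42 - 26.8889)^2 = 228.3457
  (41 - 26.8889)^2 = 199.1235
Step 3: Sum of squared deviations = 1486.8889
Step 4: Sample variance = 1486.8889 / 8 = 185.8611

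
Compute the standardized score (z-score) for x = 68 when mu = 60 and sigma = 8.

1

Step 1: Recall the z-score formula: z = (x - mu) / sigma
Step 2: Substitute values: z = (68 - 60) / 8
Step 3: z = 8 / 8 = 1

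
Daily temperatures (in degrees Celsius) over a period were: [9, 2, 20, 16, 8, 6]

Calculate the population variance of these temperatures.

36.8056

Step 1: Compute the mean: (9 + 2 + 20 + 16 + 8 + 6) / 6 = 10.1667
Step 2: Compute squared deviations from the mean:
  (9 - 10.1667)^2 = 1.3611
  (2 - 10.1667)^2 = 66.6944
  (20 - 10.1667)^2 = 96.6944
  (16 - 10.1667)^2 = 34.0278
  (8 - 10.1667)^2 = 4.6944
  (6 - 10.1667)^2 = 17.3611
Step 3: Sum of squared deviations = 220.8333
Step 4: Population variance = 220.8333 / 6 = 36.8056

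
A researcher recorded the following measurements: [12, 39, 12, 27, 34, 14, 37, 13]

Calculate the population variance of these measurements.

126.25

Step 1: Compute the mean: (12 + 39 + 12 + 27 + 34 + 14 + 37 + 13) / 8 = 23.5
Step 2: Compute squared deviations from the mean:
  (12 - 23.5)^2 = 132.25
  (39 - 23.5)^2 = 240.25
  (12 - 23.5)^2 = 132.25
  (27 - 23.5)^2 = 12.25
  (34 - 23.5)^2 = 110.25
  (14 - 23.5)^2 = 90.25
  (37 - 23.5)^2 = 182.25
  (13 - 23.5)^2 = 110.25
Step 3: Sum of squared deviations = 1010
Step 4: Population variance = 1010 / 8 = 126.25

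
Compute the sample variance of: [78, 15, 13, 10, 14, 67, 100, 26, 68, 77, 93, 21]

1214.0909

Step 1: Compute the mean: (78 + 15 + 13 + 10 + 14 + 67 + 100 + 26 + 68 + 77 + 93 + 21) / 12 = 48.5
Step 2: Compute squared deviations from the mean:
  (78 - 48.5)^2 = 870.25
  (15 - 48.5)^2 = 1122.25
  (13 - 48.5)^2 = 1260.25
  (10 - 48.5)^2 = 1482.25
  (14 - 48.5)^2 = 1190.25
  (67 - 48.5)^2 = 342.25
  (100 - 48.5)^2 = 2652.25
  (26 - 48.5)^2 = 506.25
  (68 - 48.5)^2 = 380.25
  (77 - 48.5)^2 = 812.25
  (93 - 48.5)^2 = 1980.25
  (21 - 48.5)^2 = 756.25
Step 3: Sum of squared deviations = 13355
Step 4: Sample variance = 13355 / 11 = 1214.0909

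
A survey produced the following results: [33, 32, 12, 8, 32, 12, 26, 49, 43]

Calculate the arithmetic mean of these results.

27.4444

Step 1: Sum all values: 33 + 32 + 12 + 8 + 32 + 12 + 26 + 49 + 43 = 247
Step 2: Count the number of values: n = 9
Step 3: Mean = sum / n = 247 / 9 = 27.4444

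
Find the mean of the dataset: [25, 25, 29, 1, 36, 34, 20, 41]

26.375

Step 1: Sum all values: 25 + 25 + 29 + 1 + 36 + 34 + 20 + 41 = 211
Step 2: Count the number of values: n = 8
Step 3: Mean = sum / n = 211 / 8 = 26.375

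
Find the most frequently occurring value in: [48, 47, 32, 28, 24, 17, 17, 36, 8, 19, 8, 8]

8

Step 1: Count the frequency of each value:
  8: appears 3 time(s)
  17: appears 2 time(s)
  19: appears 1 time(s)
  24: appears 1 time(s)
  28: appears 1 time(s)
  32: appears 1 time(s)
  36: appears 1 time(s)
  47: appears 1 time(s)
  48: appears 1 time(s)
Step 2: The value 8 appears most frequently (3 times).
Step 3: Mode = 8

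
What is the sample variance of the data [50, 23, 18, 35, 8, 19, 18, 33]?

173.4286

Step 1: Compute the mean: (50 + 23 + 18 + 35 + 8 + 19 + 18 + 33) / 8 = 25.5
Step 2: Compute squared deviations from the mean:
  (50 - 25.5)^2 = 600.25
  (23 - 25.5)^2 = 6.25
  (18 - 25.5)^2 = 56.25
  (35 - 25.5)^2 = 90.25
  (8 - 25.5)^2 = 306.25
  (19 - 25.5)^2 = 42.25
  (18 - 25.5)^2 = 56.25
  (33 - 25.5)^2 = 56.25
Step 3: Sum of squared deviations = 1214
Step 4: Sample variance = 1214 / 7 = 173.4286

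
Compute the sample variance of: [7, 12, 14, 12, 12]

6.8

Step 1: Compute the mean: (7 + 12 + 14 + 12 + 12) / 5 = 11.4
Step 2: Compute squared deviations from the mean:
  (7 - 11.4)^2 = 19.36
  (12 - 11.4)^2 = 0.36
  (14 - 11.4)^2 = 6.76
  (12 - 11.4)^2 = 0.36
  (12 - 11.4)^2 = 0.36
Step 3: Sum of squared deviations = 27.2
Step 4: Sample variance = 27.2 / 4 = 6.8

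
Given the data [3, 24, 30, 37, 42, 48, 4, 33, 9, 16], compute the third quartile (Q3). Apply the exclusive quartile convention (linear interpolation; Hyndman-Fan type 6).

38.25

Step 1: Sort the data: [3, 4, 9, 16, 24, 30, 33, 37, 42, 48]
Step 2: n = 10
Step 3: Using the exclusive quartile method:
  Q1 = 7.75
  Q2 (median) = 27
  Q3 = 38.25
  IQR = Q3 - Q1 = 38.25 - 7.75 = 30.5
Step 4: Q3 = 38.25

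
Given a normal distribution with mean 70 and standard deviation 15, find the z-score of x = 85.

1

Step 1: Recall the z-score formula: z = (x - mu) / sigma
Step 2: Substitute values: z = (85 - 70) / 15
Step 3: z = 15 / 15 = 1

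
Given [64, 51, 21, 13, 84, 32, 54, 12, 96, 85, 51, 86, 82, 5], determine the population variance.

924.3878

Step 1: Compute the mean: (64 + 51 + 21 + 13 + 84 + 32 + 54 + 12 + 96 + 85 + 51 + 86 + 82 + 5) / 14 = 52.5714
Step 2: Compute squared deviations from the mean:
  (64 - 52.5714)^2 = 130.6122
  (51 - 52.5714)^2 = 2.4694
  (21 - 52.5714)^2 = 996.7551
  (13 - 52.5714)^2 = 1565.898
  (84 - 52.5714)^2 = 987.7551
  (32 - 52.5714)^2 = 423.1837
  (54 - 52.5714)^2 = 2.0408
  (12 - 52.5714)^2 = 1646.0408
  (96 - 52.5714)^2 = 1886.0408
  (85 - 52.5714)^2 = 1051.6122
  (51 - 52.5714)^2 = 2.4694
  (86 - 52.5714)^2 = 1117.4694
  (82 - 52.5714)^2 = 866.0408
  (5 - 52.5714)^2 = 2263.0408
Step 3: Sum of squared deviations = 12941.4286
Step 4: Population variance = 12941.4286 / 14 = 924.3878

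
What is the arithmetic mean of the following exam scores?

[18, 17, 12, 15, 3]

13

Step 1: Sum all values: 18 + 17 + 12 + 15 + 3 = 65
Step 2: Count the number of values: n = 5
Step 3: Mean = sum / n = 65 / 5 = 13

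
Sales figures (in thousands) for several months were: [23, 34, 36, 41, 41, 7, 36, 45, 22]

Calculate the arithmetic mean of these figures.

31.6667

Step 1: Sum all values: 23 + 34 + 36 + 41 + 41 + 7 + 36 + 45 + 22 = 285
Step 2: Count the number of values: n = 9
Step 3: Mean = sum / n = 285 / 9 = 31.6667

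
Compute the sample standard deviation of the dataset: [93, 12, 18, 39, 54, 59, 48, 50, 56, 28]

23.2716

Step 1: Compute the mean: 45.7
Step 2: Sum of squared deviations from the mean: 4874.1
Step 3: Sample variance = 4874.1 / 9 = 541.5667
Step 4: Standard deviation = sqrt(541.5667) = 23.2716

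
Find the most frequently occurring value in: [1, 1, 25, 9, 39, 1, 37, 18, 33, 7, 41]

1

Step 1: Count the frequency of each value:
  1: appears 3 time(s)
  7: appears 1 time(s)
  9: appears 1 time(s)
  18: appears 1 time(s)
  25: appears 1 time(s)
  33: appears 1 time(s)
  37: appears 1 time(s)
  39: appears 1 time(s)
  41: appears 1 time(s)
Step 2: The value 1 appears most frequently (3 times).
Step 3: Mode = 1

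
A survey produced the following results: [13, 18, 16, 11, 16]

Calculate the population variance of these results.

6.16

Step 1: Compute the mean: (13 + 18 + 16 + 11 + 16) / 5 = 14.8
Step 2: Compute squared deviations from the mean:
  (13 - 14.8)^2 = 3.24
  (18 - 14.8)^2 = 10.24
  (16 - 14.8)^2 = 1.44
  (11 - 14.8)^2 = 14.44
  (16 - 14.8)^2 = 1.44
Step 3: Sum of squared deviations = 30.8
Step 4: Population variance = 30.8 / 5 = 6.16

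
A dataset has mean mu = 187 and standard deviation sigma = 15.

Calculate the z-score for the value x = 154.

-2.2

Step 1: Recall the z-score formula: z = (x - mu) / sigma
Step 2: Substitute values: z = (154 - 187) / 15
Step 3: z = -33 / 15 = -2.2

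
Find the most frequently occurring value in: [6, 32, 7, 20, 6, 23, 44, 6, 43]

6

Step 1: Count the frequency of each value:
  6: appears 3 time(s)
  7: appears 1 time(s)
  20: appears 1 time(s)
  23: appears 1 time(s)
  32: appears 1 time(s)
  43: appears 1 time(s)
  44: appears 1 time(s)
Step 2: The value 6 appears most frequently (3 times).
Step 3: Mode = 6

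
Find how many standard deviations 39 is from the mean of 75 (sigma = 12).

-3

Step 1: Recall the z-score formula: z = (x - mu) / sigma
Step 2: Substitute values: z = (39 - 75) / 12
Step 3: z = -36 / 12 = -3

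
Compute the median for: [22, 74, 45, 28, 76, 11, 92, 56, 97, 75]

65

Step 1: Sort the data in ascending order: [11, 22, 28, 45, 56, 74, 75, 76, 92, 97]
Step 2: The number of values is n = 10.
Step 3: Since n is even, the median is the average of positions 5 and 6:
  Median = (56 + 74) / 2 = 65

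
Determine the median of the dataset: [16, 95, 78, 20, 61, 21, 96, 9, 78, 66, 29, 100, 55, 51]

58

Step 1: Sort the data in ascending order: [9, 16, 20, 21, 29, 51, 55, 61, 66, 78, 78, 95, 96, 100]
Step 2: The number of values is n = 14.
Step 3: Since n is even, the median is the average of positions 7 and 8:
  Median = (55 + 61) / 2 = 58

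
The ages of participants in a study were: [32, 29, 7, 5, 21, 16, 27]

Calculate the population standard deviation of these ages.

9.883

Step 1: Compute the mean: 19.5714
Step 2: Sum of squared deviations from the mean: 683.7143
Step 3: Population variance = 683.7143 / 7 = 97.6735
Step 4: Standard deviation = sqrt(97.6735) = 9.883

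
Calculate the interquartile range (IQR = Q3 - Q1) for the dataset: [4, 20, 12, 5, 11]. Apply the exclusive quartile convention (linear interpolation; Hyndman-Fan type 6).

11.5

Step 1: Sort the data: [4, 5, 11, 12, 20]
Step 2: n = 5
Step 3: Using the exclusive quartile method:
  Q1 = 4.5
  Q2 (median) = 11
  Q3 = 16
  IQR = Q3 - Q1 = 16 - 4.5 = 11.5
Step 4: IQR = 11.5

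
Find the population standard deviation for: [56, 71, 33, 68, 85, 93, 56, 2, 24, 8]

29.9038

Step 1: Compute the mean: 49.6
Step 2: Sum of squared deviations from the mean: 8942.4
Step 3: Population variance = 8942.4 / 10 = 894.24
Step 4: Standard deviation = sqrt(894.24) = 29.9038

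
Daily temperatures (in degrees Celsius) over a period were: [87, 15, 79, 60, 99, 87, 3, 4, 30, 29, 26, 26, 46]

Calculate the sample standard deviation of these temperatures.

33.3807

Step 1: Compute the mean: 45.4615
Step 2: Sum of squared deviations from the mean: 13371.2308
Step 3: Sample variance = 13371.2308 / 12 = 1114.2692
Step 4: Standard deviation = sqrt(1114.2692) = 33.3807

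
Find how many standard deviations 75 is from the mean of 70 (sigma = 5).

1

Step 1: Recall the z-score formula: z = (x - mu) / sigma
Step 2: Substitute values: z = (75 - 70) / 5
Step 3: z = 5 / 5 = 1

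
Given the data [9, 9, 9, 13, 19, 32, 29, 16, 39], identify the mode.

9

Step 1: Count the frequency of each value:
  9: appears 3 time(s)
  13: appears 1 time(s)
  16: appears 1 time(s)
  19: appears 1 time(s)
  29: appears 1 time(s)
  32: appears 1 time(s)
  39: appears 1 time(s)
Step 2: The value 9 appears most frequently (3 times).
Step 3: Mode = 9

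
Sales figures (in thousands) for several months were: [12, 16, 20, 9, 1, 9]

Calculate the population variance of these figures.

35.8056

Step 1: Compute the mean: (12 + 16 + 20 + 9 + 1 + 9) / 6 = 11.1667
Step 2: Compute squared deviations from the mean:
  (12 - 11.1667)^2 = 0.6944
  (16 - 11.1667)^2 = 23.3611
  (20 - 11.1667)^2 = 78.0278
  (9 - 11.1667)^2 = 4.6944
  (1 - 11.1667)^2 = 103.3611
  (9 - 11.1667)^2 = 4.6944
Step 3: Sum of squared deviations = 214.8333
Step 4: Population variance = 214.8333 / 6 = 35.8056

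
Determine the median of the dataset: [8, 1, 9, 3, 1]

3

Step 1: Sort the data in ascending order: [1, 1, 3, 8, 9]
Step 2: The number of values is n = 5.
Step 3: Since n is odd, the median is the middle value at position 3: 3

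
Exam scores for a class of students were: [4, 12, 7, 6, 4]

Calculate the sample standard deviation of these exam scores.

3.2863

Step 1: Compute the mean: 6.6
Step 2: Sum of squared deviations from the mean: 43.2
Step 3: Sample variance = 43.2 / 4 = 10.8
Step 4: Standard deviation = sqrt(10.8) = 3.2863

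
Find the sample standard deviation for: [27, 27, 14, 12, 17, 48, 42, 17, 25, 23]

11.7738

Step 1: Compute the mean: 25.2
Step 2: Sum of squared deviations from the mean: 1247.6
Step 3: Sample variance = 1247.6 / 9 = 138.6222
Step 4: Standard deviation = sqrt(138.6222) = 11.7738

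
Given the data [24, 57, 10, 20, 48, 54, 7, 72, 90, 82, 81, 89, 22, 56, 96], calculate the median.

56

Step 1: Sort the data in ascending order: [7, 10, 20, 22, 24, 48, 54, 56, 57, 72, 81, 82, 89, 90, 96]
Step 2: The number of values is n = 15.
Step 3: Since n is odd, the median is the middle value at position 8: 56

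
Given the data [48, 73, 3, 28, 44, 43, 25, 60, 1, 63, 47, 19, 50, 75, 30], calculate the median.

44

Step 1: Sort the data in ascending order: [1, 3, 19, 25, 28, 30, 43, 44, 47, 48, 50, 60, 63, 73, 75]
Step 2: The number of values is n = 15.
Step 3: Since n is odd, the median is the middle value at position 8: 44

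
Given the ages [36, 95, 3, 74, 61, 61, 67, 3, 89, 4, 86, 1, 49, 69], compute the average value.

49.8571

Step 1: Sum all values: 36 + 95 + 3 + 74 + 61 + 61 + 67 + 3 + 89 + 4 + 86 + 1 + 49 + 69 = 698
Step 2: Count the number of values: n = 14
Step 3: Mean = sum / n = 698 / 14 = 49.8571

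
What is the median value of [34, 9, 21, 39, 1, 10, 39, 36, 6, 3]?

15.5

Step 1: Sort the data in ascending order: [1, 3, 6, 9, 10, 21, 34, 36, 39, 39]
Step 2: The number of values is n = 10.
Step 3: Since n is even, the median is the average of positions 5 and 6:
  Median = (10 + 21) / 2 = 15.5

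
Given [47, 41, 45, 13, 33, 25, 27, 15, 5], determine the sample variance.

222.1111

Step 1: Compute the mean: (47 + 41 + 45 + 13 + 33 + 25 + 27 + 15 + 5) / 9 = 27.8889
Step 2: Compute squared deviations from the mean:
  (47 - 27.8889)^2 = 365.2346
  (41 - 27.8889)^2 = 171.9012
  (45 - 27.8889)^2 = 292.7901
  (13 - 27.8889)^2 = 221.679
  (33 - 27.8889)^2 = 26.1235
  (25 - 27.8889)^2 = 8.3457
  (27 - 27.8889)^2 = 0.7901
  (15 - 27.8889)^2 = 166.1235
  (5 - 27.8889)^2 = 523.9012
Step 3: Sum of squared deviations = 1776.8889
Step 4: Sample variance = 1776.8889 / 8 = 222.1111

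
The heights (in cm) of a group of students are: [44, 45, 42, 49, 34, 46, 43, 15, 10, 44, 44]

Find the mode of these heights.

44

Step 1: Count the frequency of each value:
  10: appears 1 time(s)
  15: appears 1 time(s)
  34: appears 1 time(s)
  42: appears 1 time(s)
  43: appears 1 time(s)
  44: appears 3 time(s)
  45: appears 1 time(s)
  46: appears 1 time(s)
  49: appears 1 time(s)
Step 2: The value 44 appears most frequently (3 times).
Step 3: Mode = 44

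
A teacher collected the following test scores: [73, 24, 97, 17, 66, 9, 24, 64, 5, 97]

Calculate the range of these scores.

92

Step 1: Identify the maximum value: max = 97
Step 2: Identify the minimum value: min = 5
Step 3: Range = max - min = 97 - 5 = 92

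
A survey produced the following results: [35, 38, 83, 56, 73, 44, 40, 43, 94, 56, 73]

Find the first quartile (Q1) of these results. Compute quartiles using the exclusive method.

40

Step 1: Sort the data: [35, 38, 40, 43, 44, 56, 56, 73, 73, 83, 94]
Step 2: n = 11
Step 3: Using the exclusive quartile method:
  Q1 = 40
  Q2 (median) = 56
  Q3 = 73
  IQR = Q3 - Q1 = 73 - 40 = 33
Step 4: Q1 = 40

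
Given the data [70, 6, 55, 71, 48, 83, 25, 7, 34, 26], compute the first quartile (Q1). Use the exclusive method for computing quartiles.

20.5

Step 1: Sort the data: [6, 7, 25, 26, 34, 48, 55, 70, 71, 83]
Step 2: n = 10
Step 3: Using the exclusive quartile method:
  Q1 = 20.5
  Q2 (median) = 41
  Q3 = 70.25
  IQR = Q3 - Q1 = 70.25 - 20.5 = 49.75
Step 4: Q1 = 20.5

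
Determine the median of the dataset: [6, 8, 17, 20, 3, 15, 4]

8

Step 1: Sort the data in ascending order: [3, 4, 6, 8, 15, 17, 20]
Step 2: The number of values is n = 7.
Step 3: Since n is odd, the median is the middle value at position 4: 8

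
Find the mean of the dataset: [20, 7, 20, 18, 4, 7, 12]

12.5714

Step 1: Sum all values: 20 + 7 + 20 + 18 + 4 + 7 + 12 = 88
Step 2: Count the number of values: n = 7
Step 3: Mean = sum / n = 88 / 7 = 12.5714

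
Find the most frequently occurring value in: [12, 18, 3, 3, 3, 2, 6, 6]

3

Step 1: Count the frequency of each value:
  2: appears 1 time(s)
  3: appears 3 time(s)
  6: appears 2 time(s)
  12: appears 1 time(s)
  18: appears 1 time(s)
Step 2: The value 3 appears most frequently (3 times).
Step 3: Mode = 3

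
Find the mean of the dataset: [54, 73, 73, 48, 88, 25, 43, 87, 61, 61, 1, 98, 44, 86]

60.1429

Step 1: Sum all values: 54 + 73 + 73 + 48 + 88 + 25 + 43 + 87 + 61 + 61 + 1 + 98 + 44 + 86 = 842
Step 2: Count the number of values: n = 14
Step 3: Mean = sum / n = 842 / 14 = 60.1429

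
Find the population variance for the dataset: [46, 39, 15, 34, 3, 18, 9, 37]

218.8594

Step 1: Compute the mean: (46 + 39 + 15 + 34 + 3 + 18 + 9 + 37) / 8 = 25.125
Step 2: Compute squared deviations from the mean:
  (46 - 25.125)^2 = 435.7656
  (39 - 25.125)^2 = 192.5156
  (15 - 25.125)^2 = 102.5156
  (34 - 25.125)^2 = 78.7656
  (3 - 25.125)^2 = 489.5156
  (18 - 25.125)^2 = 50.7656
  (9 - 25.125)^2 = 260.0156
  (37 - 25.125)^2 = 141.0156
Step 3: Sum of squared deviations = 1750.875
Step 4: Population variance = 1750.875 / 8 = 218.8594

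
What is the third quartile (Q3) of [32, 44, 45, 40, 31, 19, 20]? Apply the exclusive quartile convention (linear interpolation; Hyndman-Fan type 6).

44

Step 1: Sort the data: [19, 20, 31, 32, 40, 44, 45]
Step 2: n = 7
Step 3: Using the exclusive quartile method:
  Q1 = 20
  Q2 (median) = 32
  Q3 = 44
  IQR = Q3 - Q1 = 44 - 20 = 24
Step 4: Q3 = 44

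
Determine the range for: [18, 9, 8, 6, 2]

16

Step 1: Identify the maximum value: max = 18
Step 2: Identify the minimum value: min = 2
Step 3: Range = max - min = 18 - 2 = 16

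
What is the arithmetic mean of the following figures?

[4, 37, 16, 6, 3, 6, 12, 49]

16.625

Step 1: Sum all values: 4 + 37 + 16 + 6 + 3 + 6 + 12 + 49 = 133
Step 2: Count the number of values: n = 8
Step 3: Mean = sum / n = 133 / 8 = 16.625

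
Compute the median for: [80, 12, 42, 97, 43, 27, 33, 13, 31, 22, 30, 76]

32

Step 1: Sort the data in ascending order: [12, 13, 22, 27, 30, 31, 33, 42, 43, 76, 80, 97]
Step 2: The number of values is n = 12.
Step 3: Since n is even, the median is the average of positions 6 and 7:
  Median = (31 + 33) / 2 = 32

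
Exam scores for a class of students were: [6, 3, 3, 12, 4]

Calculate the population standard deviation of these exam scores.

3.3823

Step 1: Compute the mean: 5.6
Step 2: Sum of squared deviations from the mean: 57.2
Step 3: Population variance = 57.2 / 5 = 11.44
Step 4: Standard deviation = sqrt(11.44) = 3.3823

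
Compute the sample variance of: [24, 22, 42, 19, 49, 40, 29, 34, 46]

120.3611

Step 1: Compute the mean: (24 + 22 + 42 + 19 + 49 + 40 + 29 + 34 + 46) / 9 = 33.8889
Step 2: Compute squared deviations from the mean:
  (24 - 33.8889)^2 = 97.7901
  (22 - 33.8889)^2 = 141.3457
  (42 - 33.8889)^2 = 65.7901
  (19 - 33.8889)^2 = 221.679
  (49 - 33.8889)^2 = 228.3457
  (40 - 33.8889)^2 = 37.3457
  (29 - 33.8889)^2 = 23.9012
  (34 - 33.8889)^2 = 0.0123
  (46 - 33.8889)^2 = 146.679
Step 3: Sum of squared deviations = 962.8889
Step 4: Sample variance = 962.8889 / 8 = 120.3611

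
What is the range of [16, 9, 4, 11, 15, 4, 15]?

12

Step 1: Identify the maximum value: max = 16
Step 2: Identify the minimum value: min = 4
Step 3: Range = max - min = 16 - 4 = 12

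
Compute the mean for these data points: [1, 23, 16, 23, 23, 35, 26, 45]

24

Step 1: Sum all values: 1 + 23 + 16 + 23 + 23 + 35 + 26 + 45 = 192
Step 2: Count the number of values: n = 8
Step 3: Mean = sum / n = 192 / 8 = 24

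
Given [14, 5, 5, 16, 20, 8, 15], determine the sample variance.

34.4762

Step 1: Compute the mean: (14 + 5 + 5 + 16 + 20 + 8 + 15) / 7 = 11.8571
Step 2: Compute squared deviations from the mean:
  (14 - 11.8571)^2 = 4.5918
  (5 - 11.8571)^2 = 47.0204
  (5 - 11.8571)^2 = 47.0204
  (16 - 11.8571)^2 = 17.1633
  (20 - 11.8571)^2 = 66.3061
  (8 - 11.8571)^2 = 14.8776
  (15 - 11.8571)^2 = 9.8776
Step 3: Sum of squared deviations = 206.8571
Step 4: Sample variance = 206.8571 / 6 = 34.4762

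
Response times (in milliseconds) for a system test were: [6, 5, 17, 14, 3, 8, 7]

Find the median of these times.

7

Step 1: Sort the data in ascending order: [3, 5, 6, 7, 8, 14, 17]
Step 2: The number of values is n = 7.
Step 3: Since n is odd, the median is the middle value at position 4: 7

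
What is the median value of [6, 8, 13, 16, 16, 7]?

10.5

Step 1: Sort the data in ascending order: [6, 7, 8, 13, 16, 16]
Step 2: The number of values is n = 6.
Step 3: Since n is even, the median is the average of positions 3 and 4:
  Median = (8 + 13) / 2 = 10.5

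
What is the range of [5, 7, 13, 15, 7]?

10

Step 1: Identify the maximum value: max = 15
Step 2: Identify the minimum value: min = 5
Step 3: Range = max - min = 15 - 5 = 10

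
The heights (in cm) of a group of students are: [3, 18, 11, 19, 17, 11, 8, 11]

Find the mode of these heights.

11

Step 1: Count the frequency of each value:
  3: appears 1 time(s)
  8: appears 1 time(s)
  11: appears 3 time(s)
  17: appears 1 time(s)
  18: appears 1 time(s)
  19: appears 1 time(s)
Step 2: The value 11 appears most frequently (3 times).
Step 3: Mode = 11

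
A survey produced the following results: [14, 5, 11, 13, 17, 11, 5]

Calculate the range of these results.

12

Step 1: Identify the maximum value: max = 17
Step 2: Identify the minimum value: min = 5
Step 3: Range = max - min = 17 - 5 = 12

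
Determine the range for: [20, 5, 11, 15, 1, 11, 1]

19

Step 1: Identify the maximum value: max = 20
Step 2: Identify the minimum value: min = 1
Step 3: Range = max - min = 20 - 1 = 19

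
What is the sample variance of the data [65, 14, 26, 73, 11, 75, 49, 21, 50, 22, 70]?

630.0182

Step 1: Compute the mean: (65 + 14 + 26 + 73 + 11 + 75 + 49 + 21 + 50 + 22 + 70) / 11 = 43.2727
Step 2: Compute squared deviations from the mean:
  (65 - 43.2727)^2 = 472.0744
  (14 - 43.2727)^2 = 856.8926
  (26 - 43.2727)^2 = 298.3471
  (73 - 43.2727)^2 = 883.7107
  (11 - 43.2727)^2 = 1041.5289
  (75 - 43.2727)^2 = 1006.6198
  (49 - 43.2727)^2 = 32.8017
  (21 - 43.2727)^2 = 496.0744
  (50 - 43.2727)^2 = 45.2562
  (22 - 43.2727)^2 = 452.5289
  (70 - 43.2727)^2 = 714.3471
Step 3: Sum of squared deviations = 6300.1818
Step 4: Sample variance = 6300.1818 / 10 = 630.0182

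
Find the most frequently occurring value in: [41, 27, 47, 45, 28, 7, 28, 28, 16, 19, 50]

28

Step 1: Count the frequency of each value:
  7: appears 1 time(s)
  16: appears 1 time(s)
  19: appears 1 time(s)
  27: appears 1 time(s)
  28: appears 3 time(s)
  41: appears 1 time(s)
  45: appears 1 time(s)
  47: appears 1 time(s)
  50: appears 1 time(s)
Step 2: The value 28 appears most frequently (3 times).
Step 3: Mode = 28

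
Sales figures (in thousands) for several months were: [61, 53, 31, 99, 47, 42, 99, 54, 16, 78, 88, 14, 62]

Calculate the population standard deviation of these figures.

27.0701

Step 1: Compute the mean: 57.2308
Step 2: Sum of squared deviations from the mean: 9526.3077
Step 3: Population variance = 9526.3077 / 13 = 732.7929
Step 4: Standard deviation = sqrt(732.7929) = 27.0701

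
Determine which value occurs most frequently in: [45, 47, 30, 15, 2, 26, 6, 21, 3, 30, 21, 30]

30

Step 1: Count the frequency of each value:
  2: appears 1 time(s)
  3: appears 1 time(s)
  6: appears 1 time(s)
  15: appears 1 time(s)
  21: appears 2 time(s)
  26: appears 1 time(s)
  30: appears 3 time(s)
  45: appears 1 time(s)
  47: appears 1 time(s)
Step 2: The value 30 appears most frequently (3 times).
Step 3: Mode = 30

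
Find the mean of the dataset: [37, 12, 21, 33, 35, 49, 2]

27

Step 1: Sum all values: 37 + 12 + 21 + 33 + 35 + 49 + 2 = 189
Step 2: Count the number of values: n = 7
Step 3: Mean = sum / n = 189 / 7 = 27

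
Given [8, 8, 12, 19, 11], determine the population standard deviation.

4.0299

Step 1: Compute the mean: 11.6
Step 2: Sum of squared deviations from the mean: 81.2
Step 3: Population variance = 81.2 / 5 = 16.24
Step 4: Standard deviation = sqrt(16.24) = 4.0299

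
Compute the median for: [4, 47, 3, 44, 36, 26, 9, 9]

17.5

Step 1: Sort the data in ascending order: [3, 4, 9, 9, 26, 36, 44, 47]
Step 2: The number of values is n = 8.
Step 3: Since n is even, the median is the average of positions 4 and 5:
  Median = (9 + 26) / 2 = 17.5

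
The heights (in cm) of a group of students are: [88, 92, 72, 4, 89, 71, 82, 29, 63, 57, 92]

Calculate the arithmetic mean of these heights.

67.1818

Step 1: Sum all values: 88 + 92 + 72 + 4 + 89 + 71 + 82 + 29 + 63 + 57 + 92 = 739
Step 2: Count the number of values: n = 11
Step 3: Mean = sum / n = 739 / 11 = 67.1818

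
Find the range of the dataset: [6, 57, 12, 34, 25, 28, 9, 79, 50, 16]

73

Step 1: Identify the maximum value: max = 79
Step 2: Identify the minimum value: min = 6
Step 3: Range = max - min = 79 - 6 = 73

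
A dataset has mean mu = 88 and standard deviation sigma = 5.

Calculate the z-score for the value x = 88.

0

Step 1: Recall the z-score formula: z = (x - mu) / sigma
Step 2: Substitute values: z = (88 - 88) / 5
Step 3: z = 0 / 5 = 0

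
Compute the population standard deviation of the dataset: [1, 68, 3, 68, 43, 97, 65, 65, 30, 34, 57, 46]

26.8373

Step 1: Compute the mean: 48.0833
Step 2: Sum of squared deviations from the mean: 8642.9167
Step 3: Population variance = 8642.9167 / 12 = 720.2431
Step 4: Standard deviation = sqrt(720.2431) = 26.8373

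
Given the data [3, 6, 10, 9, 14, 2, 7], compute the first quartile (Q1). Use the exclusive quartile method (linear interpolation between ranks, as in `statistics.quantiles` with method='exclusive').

3

Step 1: Sort the data: [2, 3, 6, 7, 9, 10, 14]
Step 2: n = 7
Step 3: Using the exclusive quartile method:
  Q1 = 3
  Q2 (median) = 7
  Q3 = 10
  IQR = Q3 - Q1 = 10 - 3 = 7
Step 4: Q1 = 3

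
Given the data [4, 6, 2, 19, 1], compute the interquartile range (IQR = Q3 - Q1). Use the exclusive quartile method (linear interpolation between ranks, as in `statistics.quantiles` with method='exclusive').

11

Step 1: Sort the data: [1, 2, 4, 6, 19]
Step 2: n = 5
Step 3: Using the exclusive quartile method:
  Q1 = 1.5
  Q2 (median) = 4
  Q3 = 12.5
  IQR = Q3 - Q1 = 12.5 - 1.5 = 11
Step 4: IQR = 11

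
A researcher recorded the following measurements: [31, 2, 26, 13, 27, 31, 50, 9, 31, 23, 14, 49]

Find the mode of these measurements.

31

Step 1: Count the frequency of each value:
  2: appears 1 time(s)
  9: appears 1 time(s)
  13: appears 1 time(s)
  14: appears 1 time(s)
  23: appears 1 time(s)
  26: appears 1 time(s)
  27: appears 1 time(s)
  31: appears 3 time(s)
  49: appears 1 time(s)
  50: appears 1 time(s)
Step 2: The value 31 appears most frequently (3 times).
Step 3: Mode = 31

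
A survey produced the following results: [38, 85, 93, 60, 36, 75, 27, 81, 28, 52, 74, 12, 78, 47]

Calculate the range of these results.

81

Step 1: Identify the maximum value: max = 93
Step 2: Identify the minimum value: min = 12
Step 3: Range = max - min = 93 - 12 = 81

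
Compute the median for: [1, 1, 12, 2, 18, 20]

7

Step 1: Sort the data in ascending order: [1, 1, 2, 12, 18, 20]
Step 2: The number of values is n = 6.
Step 3: Since n is even, the median is the average of positions 3 and 4:
  Median = (2 + 12) / 2 = 7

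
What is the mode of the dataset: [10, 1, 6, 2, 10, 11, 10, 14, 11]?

10

Step 1: Count the frequency of each value:
  1: appears 1 time(s)
  2: appears 1 time(s)
  6: appears 1 time(s)
  10: appears 3 time(s)
  11: appears 2 time(s)
  14: appears 1 time(s)
Step 2: The value 10 appears most frequently (3 times).
Step 3: Mode = 10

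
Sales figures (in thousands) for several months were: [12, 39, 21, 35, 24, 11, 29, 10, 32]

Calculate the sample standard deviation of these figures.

10.9087

Step 1: Compute the mean: 23.6667
Step 2: Sum of squared deviations from the mean: 952
Step 3: Sample variance = 952 / 8 = 119
Step 4: Standard deviation = sqrt(119) = 10.9087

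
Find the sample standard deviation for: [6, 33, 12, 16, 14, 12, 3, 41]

13.1414

Step 1: Compute the mean: 17.125
Step 2: Sum of squared deviations from the mean: 1208.875
Step 3: Sample variance = 1208.875 / 7 = 172.6964
Step 4: Standard deviation = sqrt(172.6964) = 13.1414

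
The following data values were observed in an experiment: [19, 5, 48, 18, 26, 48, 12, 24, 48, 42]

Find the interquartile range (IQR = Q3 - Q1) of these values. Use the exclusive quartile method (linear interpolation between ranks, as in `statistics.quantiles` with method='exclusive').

31.5

Step 1: Sort the data: [5, 12, 18, 19, 24, 26, 42, 48, 48, 48]
Step 2: n = 10
Step 3: Using the exclusive quartile method:
  Q1 = 16.5
  Q2 (median) = 25
  Q3 = 48
  IQR = Q3 - Q1 = 48 - 16.5 = 31.5
Step 4: IQR = 31.5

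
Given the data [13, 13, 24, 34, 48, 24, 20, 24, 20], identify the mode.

24

Step 1: Count the frequency of each value:
  13: appears 2 time(s)
  20: appears 2 time(s)
  24: appears 3 time(s)
  34: appears 1 time(s)
  48: appears 1 time(s)
Step 2: The value 24 appears most frequently (3 times).
Step 3: Mode = 24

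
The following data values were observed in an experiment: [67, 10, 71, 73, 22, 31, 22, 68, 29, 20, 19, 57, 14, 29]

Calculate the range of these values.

63

Step 1: Identify the maximum value: max = 73
Step 2: Identify the minimum value: min = 10
Step 3: Range = max - min = 73 - 10 = 63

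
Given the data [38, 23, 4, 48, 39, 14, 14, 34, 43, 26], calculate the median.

30

Step 1: Sort the data in ascending order: [4, 14, 14, 23, 26, 34, 38, 39, 43, 48]
Step 2: The number of values is n = 10.
Step 3: Since n is even, the median is the average of positions 5 and 6:
  Median = (26 + 34) / 2 = 30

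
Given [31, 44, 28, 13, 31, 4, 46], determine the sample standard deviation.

15.269

Step 1: Compute the mean: 28.1429
Step 2: Sum of squared deviations from the mean: 1398.8571
Step 3: Sample variance = 1398.8571 / 6 = 233.1429
Step 4: Standard deviation = sqrt(233.1429) = 15.269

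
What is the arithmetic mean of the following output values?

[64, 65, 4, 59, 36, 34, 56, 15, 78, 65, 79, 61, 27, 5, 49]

46.4667

Step 1: Sum all values: 64 + 65 + 4 + 59 + 36 + 34 + 56 + 15 + 78 + 65 + 79 + 61 + 27 + 5 + 49 = 697
Step 2: Count the number of values: n = 15
Step 3: Mean = sum / n = 697 / 15 = 46.4667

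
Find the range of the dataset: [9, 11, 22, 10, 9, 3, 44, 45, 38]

42

Step 1: Identify the maximum value: max = 45
Step 2: Identify the minimum value: min = 3
Step 3: Range = max - min = 45 - 3 = 42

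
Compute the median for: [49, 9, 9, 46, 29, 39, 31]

31

Step 1: Sort the data in ascending order: [9, 9, 29, 31, 39, 46, 49]
Step 2: The number of values is n = 7.
Step 3: Since n is odd, the median is the middle value at position 4: 31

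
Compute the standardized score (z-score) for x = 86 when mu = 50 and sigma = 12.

3

Step 1: Recall the z-score formula: z = (x - mu) / sigma
Step 2: Substitute values: z = (86 - 50) / 12
Step 3: z = 36 / 12 = 3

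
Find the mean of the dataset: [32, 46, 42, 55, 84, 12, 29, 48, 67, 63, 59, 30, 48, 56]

47.9286

Step 1: Sum all values: 32 + 46 + 42 + 55 + 84 + 12 + 29 + 48 + 67 + 63 + 59 + 30 + 48 + 56 = 671
Step 2: Count the number of values: n = 14
Step 3: Mean = sum / n = 671 / 14 = 47.9286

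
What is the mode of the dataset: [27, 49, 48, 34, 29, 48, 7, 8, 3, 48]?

48

Step 1: Count the frequency of each value:
  3: appears 1 time(s)
  7: appears 1 time(s)
  8: appears 1 time(s)
  27: appears 1 time(s)
  29: appears 1 time(s)
  34: appears 1 time(s)
  48: appears 3 time(s)
  49: appears 1 time(s)
Step 2: The value 48 appears most frequently (3 times).
Step 3: Mode = 48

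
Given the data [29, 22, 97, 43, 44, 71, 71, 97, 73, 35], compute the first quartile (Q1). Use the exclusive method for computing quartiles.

33.5

Step 1: Sort the data: [22, 29, 35, 43, 44, 71, 71, 73, 97, 97]
Step 2: n = 10
Step 3: Using the exclusive quartile method:
  Q1 = 33.5
  Q2 (median) = 57.5
  Q3 = 79
  IQR = Q3 - Q1 = 79 - 33.5 = 45.5
Step 4: Q1 = 33.5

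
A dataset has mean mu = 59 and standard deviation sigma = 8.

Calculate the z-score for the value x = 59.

0

Step 1: Recall the z-score formula: z = (x - mu) / sigma
Step 2: Substitute values: z = (59 - 59) / 8
Step 3: z = 0 / 8 = 0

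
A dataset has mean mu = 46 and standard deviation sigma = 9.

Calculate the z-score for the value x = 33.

-1.4444

Step 1: Recall the z-score formula: z = (x - mu) / sigma
Step 2: Substitute values: z = (33 - 46) / 9
Step 3: z = -13 / 9 = -1.4444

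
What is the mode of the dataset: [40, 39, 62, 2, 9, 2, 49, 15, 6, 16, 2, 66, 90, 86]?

2

Step 1: Count the frequency of each value:
  2: appears 3 time(s)
  6: appears 1 time(s)
  9: appears 1 time(s)
  15: appears 1 time(s)
  16: appears 1 time(s)
  39: appears 1 time(s)
  40: appears 1 time(s)
  49: appears 1 time(s)
  62: appears 1 time(s)
  66: appears 1 time(s)
  86: appears 1 time(s)
  90: appears 1 time(s)
Step 2: The value 2 appears most frequently (3 times).
Step 3: Mode = 2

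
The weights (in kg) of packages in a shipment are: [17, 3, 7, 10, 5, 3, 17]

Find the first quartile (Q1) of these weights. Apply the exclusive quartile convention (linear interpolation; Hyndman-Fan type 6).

3

Step 1: Sort the data: [3, 3, 5, 7, 10, 17, 17]
Step 2: n = 7
Step 3: Using the exclusive quartile method:
  Q1 = 3
  Q2 (median) = 7
  Q3 = 17
  IQR = Q3 - Q1 = 17 - 3 = 14
Step 4: Q1 = 3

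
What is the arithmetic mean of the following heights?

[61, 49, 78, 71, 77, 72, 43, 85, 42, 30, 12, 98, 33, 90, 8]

56.6

Step 1: Sum all values: 61 + 49 + 78 + 71 + 77 + 72 + 43 + 85 + 42 + 30 + 12 + 98 + 33 + 90 + 8 = 849
Step 2: Count the number of values: n = 15
Step 3: Mean = sum / n = 849 / 15 = 56.6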